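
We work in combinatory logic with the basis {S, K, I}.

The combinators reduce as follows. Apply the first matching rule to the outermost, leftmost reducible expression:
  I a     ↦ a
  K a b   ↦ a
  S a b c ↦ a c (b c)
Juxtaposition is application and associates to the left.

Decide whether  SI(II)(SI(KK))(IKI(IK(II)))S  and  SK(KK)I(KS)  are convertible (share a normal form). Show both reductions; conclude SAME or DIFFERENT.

Term A:
  start: SI(II)(SI(KK))(IKI(IK(II)))S
  →1  I(SI(KK))(II(SI(KK)))(IKI(IK(II)))S
  →2  SI(KK)(II(SI(KK)))(IKI(IK(II)))S
  →3  I(II(SI(KK)))(KK(II(SI(KK))))(IKI(IK(II)))S
  →4  II(SI(KK))(KK(II(SI(KK))))(IKI(IK(II)))S
  →5  I(SI(KK))(KK(II(SI(KK))))(IKI(IK(II)))S
  →6  SI(KK)(KK(II(SI(KK))))(IKI(IK(II)))S
  →7  I(KK(II(SI(KK))))(KK(KK(II(SI(KK)))))(IKI(IK(II)))S
  →8  KK(II(SI(KK)))(KK(KK(II(SI(KK)))))(IKI(IK(II)))S
  →9  K(KK(KK(II(SI(KK)))))(IKI(IK(II)))S
  →10  KK(KK(II(SI(KK))))S
  →11  KS

Term B:
  start: SK(KK)I(KS)
  →1  KI(KKI)(KS)
  →2  I(KS)
  →3  KS

Answer: SAME — A ⇓ KS, B ⇓ KS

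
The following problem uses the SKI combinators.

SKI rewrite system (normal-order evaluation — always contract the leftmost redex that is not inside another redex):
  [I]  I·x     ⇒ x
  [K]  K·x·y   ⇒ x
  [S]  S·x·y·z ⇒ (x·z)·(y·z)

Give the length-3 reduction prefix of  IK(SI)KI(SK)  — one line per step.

Answer: after 3 steps: I(SK)(I(SK))

Reduction:
  start: IK(SI)KI(SK)
  step 1: K(SI)KI(SK)
  step 2: SII(SK)
  step 3: I(SK)(I(SK))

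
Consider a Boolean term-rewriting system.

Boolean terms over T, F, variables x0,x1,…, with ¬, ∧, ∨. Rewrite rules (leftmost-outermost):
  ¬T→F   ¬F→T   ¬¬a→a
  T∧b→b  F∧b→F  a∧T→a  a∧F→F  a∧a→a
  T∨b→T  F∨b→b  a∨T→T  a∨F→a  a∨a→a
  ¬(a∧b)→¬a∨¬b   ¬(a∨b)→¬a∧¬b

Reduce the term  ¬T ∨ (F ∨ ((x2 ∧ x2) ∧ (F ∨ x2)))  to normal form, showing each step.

Answer: normal form = x2  (in 6 steps)

Derivation:
  start: ¬T ∨ (F ∨ ((x2 ∧ x2) ∧ (F ∨ x2)))
  [1] F ∨ (F ∨ ((x2 ∧ x2) ∧ (F ∨ x2)))
  [2] F ∨ ((x2 ∧ x2) ∧ (F ∨ x2))
  [3] (x2 ∧ x2) ∧ (F ∨ x2)
  [4] x2 ∧ (F ∨ x2)
  [5] x2 ∧ x2
  [6] x2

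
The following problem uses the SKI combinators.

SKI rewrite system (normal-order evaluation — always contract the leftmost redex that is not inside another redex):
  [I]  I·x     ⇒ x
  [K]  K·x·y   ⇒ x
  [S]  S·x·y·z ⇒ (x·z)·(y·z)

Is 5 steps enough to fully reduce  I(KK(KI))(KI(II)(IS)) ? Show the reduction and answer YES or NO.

Answer: YES — reaches normal form KS in 5 ≤ 5 steps

Reduction:
  start: I(KK(KI))(KI(II)(IS))
  →1  KK(KI)(KI(II)(IS))
  →2  K(KI(II)(IS))
  →3  K(I(IS))
  →4  K(IS)
  →5  KS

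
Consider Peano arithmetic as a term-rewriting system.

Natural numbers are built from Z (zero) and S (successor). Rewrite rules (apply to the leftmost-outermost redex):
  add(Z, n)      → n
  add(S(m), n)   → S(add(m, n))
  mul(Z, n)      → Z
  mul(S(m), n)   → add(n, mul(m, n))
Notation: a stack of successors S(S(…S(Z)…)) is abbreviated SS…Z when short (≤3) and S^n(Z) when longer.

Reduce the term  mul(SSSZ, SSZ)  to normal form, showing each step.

Answer: normal form = S^6(Z)  (in 13 steps)

Derivation:
  start: mul(SSSZ, SSZ)
  step 1: add(SSZ, mul(SSZ, SSZ))
  step 2: S(add(SZ, mul(SSZ, SSZ)))
  step 3: S(S(add(Z, mul(SSZ, SSZ))))
  step 4: S(S(mul(SSZ, SSZ)))
  step 5: S(S(add(SSZ, mul(SZ, SSZ))))
  step 6: S(S(S(add(SZ, mul(SZ, SSZ)))))
  step 7: S(S(S(S(add(Z, mul(SZ, SSZ))))))
  step 8: S(S(S(S(mul(SZ, SSZ)))))
  step 9: S(S(S(S(add(SSZ, mul(Z, SSZ))))))
  step 10: S(S(S(S(S(add(SZ, mul(Z, SSZ)))))))
  step 11: S(S(S(S(S(S(add(Z, mul(Z, SSZ))))))))
  step 12: S(S(S(S(S(S(mul(Z, SSZ)))))))
  step 13: S^6(Z)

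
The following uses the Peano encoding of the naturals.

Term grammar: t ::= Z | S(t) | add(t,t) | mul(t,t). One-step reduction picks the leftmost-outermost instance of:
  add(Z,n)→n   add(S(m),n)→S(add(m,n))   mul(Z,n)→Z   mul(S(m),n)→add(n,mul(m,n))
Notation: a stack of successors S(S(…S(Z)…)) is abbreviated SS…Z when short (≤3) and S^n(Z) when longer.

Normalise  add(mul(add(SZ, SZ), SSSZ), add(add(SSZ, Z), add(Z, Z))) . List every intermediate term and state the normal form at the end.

  start: add(mul(add(SZ, SZ), SSSZ), add(add(SSZ, Z), add(Z, Z)))
  →1  add(mul(S(add(Z, SZ)), SSSZ), add(add(SSZ, Z), add(Z, Z)))
  →2  add(add(SSSZ, mul(add(Z, SZ), SSSZ)), add(add(SSZ, Z), add(Z, Z)))
  →3  add(S(add(SSZ, mul(add(Z, SZ), SSSZ))), add(add(SSZ, Z), add(Z, Z)))
  →4  S(add(add(SSZ, mul(add(Z, SZ), SSSZ)), add(add(SSZ, Z), add(Z, Z))))
  →5  S(add(S(add(SZ, mul(add(Z, SZ), SSSZ))), add(add(SSZ, Z), add(Z, Z))))
  →6  S(S(add(add(SZ, mul(add(Z, SZ), SSSZ)), add(add(SSZ, Z), add(Z, Z)))))
  →7  S(S(add(S(add(Z, mul(add(Z, SZ), SSSZ))), add(add(SSZ, Z), add(Z, Z)))))
  →8  S(S(S(add(add(Z, mul(add(Z, SZ), SSSZ)), add(add(SSZ, Z), add(Z, Z))))))
  →9  S(S(S(add(mul(add(Z, SZ), SSSZ), add(add(SSZ, Z), add(Z, Z))))))
  →10  S(S(S(add(mul(SZ, SSSZ), add(add(SSZ, Z), add(Z, Z))))))
  →11  S(S(S(add(add(SSSZ, mul(Z, SSSZ)), add(add(SSZ, Z), add(Z, Z))))))
  →12  S(S(S(add(S(add(SSZ, mul(Z, SSSZ))), add(add(SSZ, Z), add(Z, Z))))))
  →13  S(S(S(S(add(add(SSZ, mul(Z, SSSZ)), add(add(SSZ, Z), add(Z, Z)))))))
  →14  S(S(S(S(add(S(add(SZ, mul(Z, SSSZ))), add(add(SSZ, Z), add(Z, Z)))))))
  →15  S(S(S(S(S(add(add(SZ, mul(Z, SSSZ)), add(add(SSZ, Z), add(Z, Z))))))))
  →16  S(S(S(S(S(add(S(add(Z, mul(Z, SSSZ))), add(add(SSZ, Z), add(Z, Z))))))))
  →17  S(S(S(S(S(S(add(add(Z, mul(Z, SSSZ)), add(add(SSZ, Z), add(Z, Z)))))))))
  →18  S(S(S(S(S(S(add(mul(Z, SSSZ), add(add(SSZ, Z), add(Z, Z)))))))))
  →19  S(S(S(S(S(S(add(Z, add(add(SSZ, Z), add(Z, Z)))))))))
  →20  S(S(S(S(S(S(add(add(SSZ, Z), add(Z, Z))))))))
  →21  S(S(S(S(S(S(add(S(add(SZ, Z)), add(Z, Z))))))))
  →22  S(S(S(S(S(S(S(add(add(SZ, Z), add(Z, Z)))))))))
  →23  S(S(S(S(S(S(S(add(S(add(Z, Z)), add(Z, Z)))))))))
  →24  S(S(S(S(S(S(S(S(add(add(Z, Z), add(Z, Z))))))))))
  →25  S(S(S(S(S(S(S(S(add(Z, add(Z, Z))))))))))
  →26  S(S(S(S(S(S(S(S(add(Z, Z)))))))))
  →27  S^8(Z)

Answer: normal form = S^8(Z)  (in 27 steps)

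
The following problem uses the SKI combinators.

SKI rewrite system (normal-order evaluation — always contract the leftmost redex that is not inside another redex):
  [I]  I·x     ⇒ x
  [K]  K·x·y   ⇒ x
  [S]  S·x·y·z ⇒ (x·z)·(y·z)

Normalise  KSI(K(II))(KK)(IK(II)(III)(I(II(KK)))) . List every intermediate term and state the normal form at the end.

  start: KSI(K(II))(KK)(IK(II)(III)(I(II(KK))))
  →1  S(K(II))(KK)(IK(II)(III)(I(II(KK))))
  →2  K(II)(IK(II)(III)(I(II(KK))))(KK(IK(II)(III)(I(II(KK)))))
  →3  II(KK(IK(II)(III)(I(II(KK)))))
  →4  I(KK(IK(II)(III)(I(II(KK)))))
  →5  KK(IK(II)(III)(I(II(KK))))
  →6  K

Answer: normal form = K  (in 6 steps)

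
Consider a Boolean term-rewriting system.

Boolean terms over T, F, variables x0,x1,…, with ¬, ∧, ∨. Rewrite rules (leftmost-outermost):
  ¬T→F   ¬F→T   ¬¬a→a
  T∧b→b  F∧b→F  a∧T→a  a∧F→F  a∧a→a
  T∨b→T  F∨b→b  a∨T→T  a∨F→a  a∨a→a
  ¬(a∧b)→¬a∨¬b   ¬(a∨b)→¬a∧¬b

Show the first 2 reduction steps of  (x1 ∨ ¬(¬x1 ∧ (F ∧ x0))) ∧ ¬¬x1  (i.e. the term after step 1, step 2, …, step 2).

Answer: after 2 steps: (x1 ∨ (x1 ∨ ¬(F ∧ x0))) ∧ ¬¬x1

Working:
  start: (x1 ∨ ¬(¬x1 ∧ (F ∧ x0))) ∧ ¬¬x1
  step 1: (x1 ∨ (¬¬x1 ∨ ¬(F ∧ x0))) ∧ ¬¬x1
  step 2: (x1 ∨ (x1 ∨ ¬(F ∧ x0))) ∧ ¬¬x1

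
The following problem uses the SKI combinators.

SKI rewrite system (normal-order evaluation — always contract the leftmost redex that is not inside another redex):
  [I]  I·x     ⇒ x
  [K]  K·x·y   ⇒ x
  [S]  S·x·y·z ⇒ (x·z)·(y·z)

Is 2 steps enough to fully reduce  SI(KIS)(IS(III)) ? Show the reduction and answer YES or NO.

  start: SI(KIS)(IS(III))
  [1] I(IS(III))(KIS(IS(III)))
  [2] IS(III)(KIS(IS(III)))

Answer: NO — after 2 steps the term is IS(III)(KIS(IS(III))), not yet normal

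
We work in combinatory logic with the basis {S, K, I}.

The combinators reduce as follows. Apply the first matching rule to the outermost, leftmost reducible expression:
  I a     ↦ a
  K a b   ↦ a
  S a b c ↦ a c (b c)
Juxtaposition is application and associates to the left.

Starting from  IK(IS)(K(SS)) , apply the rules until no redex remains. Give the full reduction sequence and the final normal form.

  start: IK(IS)(K(SS))
  [1] K(IS)(K(SS))
  [2] IS
  [3] S

Answer: normal form = S  (in 3 steps)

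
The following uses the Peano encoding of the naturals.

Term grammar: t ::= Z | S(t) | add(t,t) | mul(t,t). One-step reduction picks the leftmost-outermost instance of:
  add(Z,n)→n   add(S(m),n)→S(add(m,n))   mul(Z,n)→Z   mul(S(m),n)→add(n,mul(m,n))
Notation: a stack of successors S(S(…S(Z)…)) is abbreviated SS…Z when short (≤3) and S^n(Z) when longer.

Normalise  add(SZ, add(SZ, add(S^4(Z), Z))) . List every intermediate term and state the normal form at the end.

Answer: normal form = S^6(Z)  (in 9 steps)

Reduction:
  start: add(SZ, add(SZ, add(S^4(Z), Z)))
  [1] S(add(Z, add(SZ, add(S^4(Z), Z))))
  [2] S(add(SZ, add(S^4(Z), Z)))
  [3] S(S(add(Z, add(S^4(Z), Z))))
  [4] S(S(add(S^4(Z), Z)))
  [5] S(S(S(add(SSSZ, Z))))
  [6] S(S(S(S(add(SSZ, Z)))))
  [7] S(S(S(S(S(add(SZ, Z))))))
  [8] S(S(S(S(S(S(add(Z, Z)))))))
  [9] S^6(Z)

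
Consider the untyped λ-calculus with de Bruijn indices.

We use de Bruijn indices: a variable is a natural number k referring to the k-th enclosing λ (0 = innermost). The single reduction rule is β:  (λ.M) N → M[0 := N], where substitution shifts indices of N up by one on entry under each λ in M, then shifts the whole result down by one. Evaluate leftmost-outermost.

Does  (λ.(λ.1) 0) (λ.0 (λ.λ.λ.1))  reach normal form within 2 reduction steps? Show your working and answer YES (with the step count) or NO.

Answer: YES — reaches normal form λ.0 (λ.λ.λ.1) in 2 ≤ 2 steps

Working:
  start: (λ.(λ.1) 0) (λ.0 (λ.λ.λ.1))
  →1  (λ.λ.0 (λ.λ.λ.1)) (λ.0 (λ.λ.λ.1))
  →2  λ.0 (λ.λ.λ.1)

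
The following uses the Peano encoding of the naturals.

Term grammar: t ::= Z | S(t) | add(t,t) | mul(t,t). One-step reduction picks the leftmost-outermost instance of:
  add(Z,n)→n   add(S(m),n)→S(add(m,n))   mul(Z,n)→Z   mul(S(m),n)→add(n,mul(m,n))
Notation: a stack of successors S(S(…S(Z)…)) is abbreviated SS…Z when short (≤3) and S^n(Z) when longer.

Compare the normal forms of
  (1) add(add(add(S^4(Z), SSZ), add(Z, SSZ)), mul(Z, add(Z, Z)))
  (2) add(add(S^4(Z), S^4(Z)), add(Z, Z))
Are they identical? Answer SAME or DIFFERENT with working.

Answer: SAME — A ⇓ S^8(Z), B ⇓ S^8(Z)

Working:
Term A:
  start: add(add(add(S^4(Z), SSZ), add(Z, SSZ)), mul(Z, add(Z, Z)))
  →1  add(add(S(add(SSSZ, SSZ)), add(Z, SSZ)), mul(Z, add(Z, Z)))
  →2  add(S(add(add(SSSZ, SSZ), add(Z, SSZ))), mul(Z, add(Z, Z)))
  →3  S(add(add(add(SSSZ, SSZ), add(Z, SSZ)), mul(Z, add(Z, Z))))
  →4  S(add(add(S(add(SSZ, SSZ)), add(Z, SSZ)), mul(Z, add(Z, Z))))
  →5  S(add(S(add(add(SSZ, SSZ), add(Z, SSZ))), mul(Z, add(Z, Z))))
  →6  S(S(add(add(add(SSZ, SSZ), add(Z, SSZ)), mul(Z, add(Z, Z)))))
  →7  S(S(add(add(S(add(SZ, SSZ)), add(Z, SSZ)), mul(Z, add(Z, Z)))))
  →8  S(S(add(S(add(add(SZ, SSZ), add(Z, SSZ))), mul(Z, add(Z, Z)))))
  →9  S(S(S(add(add(add(SZ, SSZ), add(Z, SSZ)), mul(Z, add(Z, Z))))))
  →10  S(S(S(add(add(S(add(Z, SSZ)), add(Z, SSZ)), mul(Z, add(Z, Z))))))
  →11  S(S(S(add(S(add(add(Z, SSZ), add(Z, SSZ))), mul(Z, add(Z, Z))))))
  →12  S(S(S(S(add(add(add(Z, SSZ), add(Z, SSZ)), mul(Z, add(Z, Z)))))))
  →13  S(S(S(S(add(add(SSZ, add(Z, SSZ)), mul(Z, add(Z, Z)))))))
  →14  S(S(S(S(add(S(add(SZ, add(Z, SSZ))), mul(Z, add(Z, Z)))))))
  →15  S(S(S(S(S(add(add(SZ, add(Z, SSZ)), mul(Z, add(Z, Z))))))))
  →16  S(S(S(S(S(add(S(add(Z, add(Z, SSZ))), mul(Z, add(Z, Z))))))))
  →17  S(S(S(S(S(S(add(add(Z, add(Z, SSZ)), mul(Z, add(Z, Z)))))))))
  →18  S(S(S(S(S(S(add(add(Z, SSZ), mul(Z, add(Z, Z)))))))))
  →19  S(S(S(S(S(S(add(SSZ, mul(Z, add(Z, Z)))))))))
  →20  S(S(S(S(S(S(S(add(SZ, mul(Z, add(Z, Z))))))))))
  →21  S(S(S(S(S(S(S(S(add(Z, mul(Z, add(Z, Z)))))))))))
  →22  S(S(S(S(S(S(S(S(mul(Z, add(Z, Z))))))))))
  →23  S^8(Z)

Term B:
  start: add(add(S^4(Z), S^4(Z)), add(Z, Z))
  →1  add(S(add(SSSZ, S^4(Z))), add(Z, Z))
  →2  S(add(add(SSSZ, S^4(Z)), add(Z, Z)))
  →3  S(add(S(add(SSZ, S^4(Z))), add(Z, Z)))
  →4  S(S(add(add(SSZ, S^4(Z)), add(Z, Z))))
  →5  S(S(add(S(add(SZ, S^4(Z))), add(Z, Z))))
  →6  S(S(S(add(add(SZ, S^4(Z)), add(Z, Z)))))
  →7  S(S(S(add(S(add(Z, S^4(Z))), add(Z, Z)))))
  →8  S(S(S(S(add(add(Z, S^4(Z)), add(Z, Z))))))
  →9  S(S(S(S(add(S^4(Z), add(Z, Z))))))
  →10  S(S(S(S(S(add(SSSZ, add(Z, Z)))))))
  →11  S(S(S(S(S(S(add(SSZ, add(Z, Z))))))))
  →12  S(S(S(S(S(S(S(add(SZ, add(Z, Z)))))))))
  →13  S(S(S(S(S(S(S(S(add(Z, add(Z, Z))))))))))
  →14  S(S(S(S(S(S(S(S(add(Z, Z)))))))))
  →15  S^8(Z)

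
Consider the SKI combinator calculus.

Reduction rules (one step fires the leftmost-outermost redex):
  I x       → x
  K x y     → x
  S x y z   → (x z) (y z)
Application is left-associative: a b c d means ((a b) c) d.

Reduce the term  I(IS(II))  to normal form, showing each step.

Answer: normal form = SI  (in 3 steps)

Reduction:
  start: I(IS(II))
  step 1: IS(II)
  step 2: S(II)
  step 3: SI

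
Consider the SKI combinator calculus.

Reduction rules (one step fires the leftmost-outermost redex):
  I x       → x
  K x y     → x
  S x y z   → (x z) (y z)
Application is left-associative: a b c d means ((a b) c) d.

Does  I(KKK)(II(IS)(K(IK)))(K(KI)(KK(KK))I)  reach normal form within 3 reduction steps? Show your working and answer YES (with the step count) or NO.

  start: I(KKK)(II(IS)(K(IK)))(K(KI)(KK(KK))I)
  [1] KKK(II(IS)(K(IK)))(K(KI)(KK(KK))I)
  [2] K(II(IS)(K(IK)))(K(KI)(KK(KK))I)
  [3] II(IS)(K(IK))

Answer: NO — after 3 steps the term is II(IS)(K(IK)), not yet normal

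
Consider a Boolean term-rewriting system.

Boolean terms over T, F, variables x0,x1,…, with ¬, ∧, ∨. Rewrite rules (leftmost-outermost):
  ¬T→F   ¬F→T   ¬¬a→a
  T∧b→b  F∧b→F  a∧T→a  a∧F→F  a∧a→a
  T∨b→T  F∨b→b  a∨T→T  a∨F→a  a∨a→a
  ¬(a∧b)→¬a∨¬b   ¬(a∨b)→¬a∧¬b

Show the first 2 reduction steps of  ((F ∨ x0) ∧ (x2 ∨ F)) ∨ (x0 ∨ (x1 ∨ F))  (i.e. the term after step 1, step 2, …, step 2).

Answer: after 2 steps: (x0 ∧ x2) ∨ (x0 ∨ (x1 ∨ F))

Derivation:
  start: ((F ∨ x0) ∧ (x2 ∨ F)) ∨ (x0 ∨ (x1 ∨ F))
  step 1: (x0 ∧ (x2 ∨ F)) ∨ (x0 ∨ (x1 ∨ F))
  step 2: (x0 ∧ x2) ∨ (x0 ∨ (x1 ∨ F))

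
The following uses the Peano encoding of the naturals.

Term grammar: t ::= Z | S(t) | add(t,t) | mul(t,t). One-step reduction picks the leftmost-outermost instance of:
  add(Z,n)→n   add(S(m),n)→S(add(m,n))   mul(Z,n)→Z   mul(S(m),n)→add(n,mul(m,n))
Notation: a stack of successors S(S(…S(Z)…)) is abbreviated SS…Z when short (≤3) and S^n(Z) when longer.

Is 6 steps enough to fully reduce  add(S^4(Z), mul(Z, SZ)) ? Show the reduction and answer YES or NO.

  start: add(S^4(Z), mul(Z, SZ))
  →1  S(add(SSSZ, mul(Z, SZ)))
  →2  S(S(add(SSZ, mul(Z, SZ))))
  →3  S(S(S(add(SZ, mul(Z, SZ)))))
  →4  S(S(S(S(add(Z, mul(Z, SZ))))))
  →5  S(S(S(S(mul(Z, SZ)))))
  →6  S^4(Z)

Answer: YES — reaches normal form S^4(Z) in 6 ≤ 6 steps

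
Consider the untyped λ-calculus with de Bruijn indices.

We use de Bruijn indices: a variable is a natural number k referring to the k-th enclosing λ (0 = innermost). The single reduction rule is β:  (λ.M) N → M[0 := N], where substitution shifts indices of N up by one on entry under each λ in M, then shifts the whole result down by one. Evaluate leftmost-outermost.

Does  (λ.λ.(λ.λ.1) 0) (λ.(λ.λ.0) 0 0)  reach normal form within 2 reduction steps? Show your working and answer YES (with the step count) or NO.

Answer: YES — reaches normal form λ.λ.1 in 2 ≤ 2 steps

Reduction:
  start: (λ.λ.(λ.λ.1) 0) (λ.(λ.λ.0) 0 0)
  step 1: λ.(λ.λ.1) 0
  step 2: λ.λ.1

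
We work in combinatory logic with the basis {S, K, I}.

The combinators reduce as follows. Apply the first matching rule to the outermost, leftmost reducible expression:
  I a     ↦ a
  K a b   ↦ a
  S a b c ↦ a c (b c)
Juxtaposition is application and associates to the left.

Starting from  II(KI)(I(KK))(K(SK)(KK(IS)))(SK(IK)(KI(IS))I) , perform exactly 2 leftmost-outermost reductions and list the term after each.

  start: II(KI)(I(KK))(K(SK)(KK(IS)))(SK(IK)(KI(IS))I)
  →1  I(KI)(I(KK))(K(SK)(KK(IS)))(SK(IK)(KI(IS))I)
  →2  KI(I(KK))(K(SK)(KK(IS)))(SK(IK)(KI(IS))I)

Answer: after 2 steps: KI(I(KK))(K(SK)(KK(IS)))(SK(IK)(KI(IS))I)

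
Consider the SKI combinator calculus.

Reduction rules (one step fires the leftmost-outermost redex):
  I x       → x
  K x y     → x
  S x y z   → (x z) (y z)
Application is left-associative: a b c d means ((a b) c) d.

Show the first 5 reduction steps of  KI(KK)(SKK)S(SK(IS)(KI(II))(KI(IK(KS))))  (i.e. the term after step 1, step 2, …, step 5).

Answer: after 5 steps: S(K(KI(II))(IS(KI(II)))(KI(IK(KS))))

Reduction:
  start: KI(KK)(SKK)S(SK(IS)(KI(II))(KI(IK(KS))))
  [1] I(SKK)S(SK(IS)(KI(II))(KI(IK(KS))))
  [2] SKKS(SK(IS)(KI(II))(KI(IK(KS))))
  [3] KS(KS)(SK(IS)(KI(II))(KI(IK(KS))))
  [4] S(SK(IS)(KI(II))(KI(IK(KS))))
  [5] S(K(KI(II))(IS(KI(II)))(KI(IK(KS))))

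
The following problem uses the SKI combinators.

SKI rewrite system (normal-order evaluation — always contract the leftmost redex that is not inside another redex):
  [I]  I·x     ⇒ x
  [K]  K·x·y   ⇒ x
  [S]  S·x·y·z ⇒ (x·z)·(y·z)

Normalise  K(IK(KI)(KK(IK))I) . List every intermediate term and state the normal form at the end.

  start: K(IK(KI)(KK(IK))I)
  step 1: K(K(KI)(KK(IK))I)
  step 2: K(KII)
  step 3: KI

Answer: normal form = KI  (in 3 steps)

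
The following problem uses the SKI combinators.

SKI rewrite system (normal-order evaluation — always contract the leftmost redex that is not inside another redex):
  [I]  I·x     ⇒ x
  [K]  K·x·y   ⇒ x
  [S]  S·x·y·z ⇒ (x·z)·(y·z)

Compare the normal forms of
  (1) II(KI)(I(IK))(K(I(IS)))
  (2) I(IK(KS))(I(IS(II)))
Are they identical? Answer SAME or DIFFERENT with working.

Term A:
  start: II(KI)(I(IK))(K(I(IS)))
  step 1: I(KI)(I(IK))(K(I(IS)))
  step 2: KI(I(IK))(K(I(IS)))
  step 3: I(K(I(IS)))
  step 4: K(I(IS))
  step 5: K(IS)
  step 6: KS

Term B:
  start: I(IK(KS))(I(IS(II)))
  step 1: IK(KS)(I(IS(II)))
  step 2: K(KS)(I(IS(II)))
  step 3: KS

Answer: SAME — A ⇓ KS, B ⇓ KS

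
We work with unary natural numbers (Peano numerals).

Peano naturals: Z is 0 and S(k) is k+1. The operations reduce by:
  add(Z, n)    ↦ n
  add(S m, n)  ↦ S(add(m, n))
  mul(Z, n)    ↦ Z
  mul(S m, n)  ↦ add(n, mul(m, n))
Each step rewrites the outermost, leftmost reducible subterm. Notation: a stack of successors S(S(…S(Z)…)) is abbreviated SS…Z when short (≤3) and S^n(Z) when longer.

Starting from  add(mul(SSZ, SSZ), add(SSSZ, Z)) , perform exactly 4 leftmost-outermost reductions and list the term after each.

Answer: after 4 steps: S(add(S(add(Z, mul(SZ, SSZ))), add(SSSZ, Z)))

Working:
  start: add(mul(SSZ, SSZ), add(SSSZ, Z))
  [1] add(add(SSZ, mul(SZ, SSZ)), add(SSSZ, Z))
  [2] add(S(add(SZ, mul(SZ, SSZ))), add(SSSZ, Z))
  [3] S(add(add(SZ, mul(SZ, SSZ)), add(SSSZ, Z)))
  [4] S(add(S(add(Z, mul(SZ, SSZ))), add(SSSZ, Z)))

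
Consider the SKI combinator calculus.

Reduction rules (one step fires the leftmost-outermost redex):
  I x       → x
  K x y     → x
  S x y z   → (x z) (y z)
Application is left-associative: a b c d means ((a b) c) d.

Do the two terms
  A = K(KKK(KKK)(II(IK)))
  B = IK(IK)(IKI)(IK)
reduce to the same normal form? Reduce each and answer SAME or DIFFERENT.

Term A:
  start: K(KKK(KKK)(II(IK)))
  →1  K(K(KKK)(II(IK)))
  →2  K(KKK)
  →3  KK

Term B:
  start: IK(IK)(IKI)(IK)
  →1  K(IK)(IKI)(IK)
  →2  IK(IK)
  →3  K(IK)
  →4  KK

Answer: SAME — A ⇓ KK, B ⇓ KK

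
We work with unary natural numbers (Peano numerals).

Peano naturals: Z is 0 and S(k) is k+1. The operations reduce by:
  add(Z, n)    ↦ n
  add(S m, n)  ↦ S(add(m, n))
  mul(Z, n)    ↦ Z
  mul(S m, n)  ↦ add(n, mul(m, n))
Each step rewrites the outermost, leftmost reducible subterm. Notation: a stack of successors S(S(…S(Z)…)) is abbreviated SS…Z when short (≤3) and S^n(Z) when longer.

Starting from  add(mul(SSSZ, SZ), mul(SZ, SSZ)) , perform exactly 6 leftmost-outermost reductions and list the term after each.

Answer: after 6 steps: S(add(S(add(Z, mul(SZ, SZ))), mul(SZ, SSZ)))

Reduction:
  start: add(mul(SSSZ, SZ), mul(SZ, SSZ))
  →1  add(add(SZ, mul(SSZ, SZ)), mul(SZ, SSZ))
  →2  add(S(add(Z, mul(SSZ, SZ))), mul(SZ, SSZ))
  →3  S(add(add(Z, mul(SSZ, SZ)), mul(SZ, SSZ)))
  →4  S(add(mul(SSZ, SZ), mul(SZ, SSZ)))
  →5  S(add(add(SZ, mul(SZ, SZ)), mul(SZ, SSZ)))
  →6  S(add(S(add(Z, mul(SZ, SZ))), mul(SZ, SSZ)))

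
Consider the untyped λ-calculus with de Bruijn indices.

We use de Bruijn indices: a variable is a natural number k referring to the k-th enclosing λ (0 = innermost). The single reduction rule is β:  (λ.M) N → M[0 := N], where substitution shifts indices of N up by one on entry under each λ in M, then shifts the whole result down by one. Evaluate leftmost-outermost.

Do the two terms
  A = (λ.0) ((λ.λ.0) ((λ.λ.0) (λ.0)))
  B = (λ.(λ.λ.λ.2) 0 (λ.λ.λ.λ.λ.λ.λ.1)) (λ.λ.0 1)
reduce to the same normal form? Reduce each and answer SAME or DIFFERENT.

Answer: DIFFERENT — A ⇓ λ.0, B ⇓ λ.λ.λ.0 1

Reduction:
Term A:
  start: (λ.0) ((λ.λ.0) ((λ.λ.0) (λ.0)))
  →1  (λ.λ.0) ((λ.λ.0) (λ.0))
  →2  λ.0

Term B:
  start: (λ.(λ.λ.λ.2) 0 (λ.λ.λ.λ.λ.λ.λ.1)) (λ.λ.0 1)
  →1  (λ.λ.λ.2) (λ.λ.0 1) (λ.λ.λ.λ.λ.λ.λ.1)
  →2  (λ.λ.λ.λ.0 1) (λ.λ.λ.λ.λ.λ.λ.1)
  →3  λ.λ.λ.0 1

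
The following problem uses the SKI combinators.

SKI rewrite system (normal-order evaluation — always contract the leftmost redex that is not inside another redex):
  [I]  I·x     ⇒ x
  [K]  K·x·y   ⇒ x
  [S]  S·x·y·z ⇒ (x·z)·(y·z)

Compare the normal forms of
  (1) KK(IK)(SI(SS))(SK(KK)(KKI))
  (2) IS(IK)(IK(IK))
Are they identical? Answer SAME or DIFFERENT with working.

Term A:
  start: KK(IK)(SI(SS))(SK(KK)(KKI))
  →1  K(SI(SS))(SK(KK)(KKI))
  →2  SI(SS)

Term B:
  start: IS(IK)(IK(IK))
  →1  S(IK)(IK(IK))
  →2  SK(IK(IK))
  →3  SK(K(IK))
  →4  SK(KK)

Answer: DIFFERENT — A ⇓ SI(SS), B ⇓ SK(KK)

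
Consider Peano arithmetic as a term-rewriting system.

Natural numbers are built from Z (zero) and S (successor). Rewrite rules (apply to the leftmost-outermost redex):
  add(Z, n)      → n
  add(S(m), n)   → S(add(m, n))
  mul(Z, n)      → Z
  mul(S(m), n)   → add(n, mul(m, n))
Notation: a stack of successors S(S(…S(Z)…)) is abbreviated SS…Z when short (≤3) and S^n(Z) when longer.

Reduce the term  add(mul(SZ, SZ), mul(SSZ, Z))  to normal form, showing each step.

Answer: normal form = SZ  (in 11 steps)

Reduction:
  start: add(mul(SZ, SZ), mul(SSZ, Z))
  step 1: add(add(SZ, mul(Z, SZ)), mul(SSZ, Z))
  step 2: add(S(add(Z, mul(Z, SZ))), mul(SSZ, Z))
  step 3: S(add(add(Z, mul(Z, SZ)), mul(SSZ, Z)))
  step 4: S(add(mul(Z, SZ), mul(SSZ, Z)))
  step 5: S(add(Z, mul(SSZ, Z)))
  step 6: S(mul(SSZ, Z))
  step 7: S(add(Z, mul(SZ, Z)))
  step 8: S(mul(SZ, Z))
  step 9: S(add(Z, mul(Z, Z)))
  step 10: S(mul(Z, Z))
  step 11: SZ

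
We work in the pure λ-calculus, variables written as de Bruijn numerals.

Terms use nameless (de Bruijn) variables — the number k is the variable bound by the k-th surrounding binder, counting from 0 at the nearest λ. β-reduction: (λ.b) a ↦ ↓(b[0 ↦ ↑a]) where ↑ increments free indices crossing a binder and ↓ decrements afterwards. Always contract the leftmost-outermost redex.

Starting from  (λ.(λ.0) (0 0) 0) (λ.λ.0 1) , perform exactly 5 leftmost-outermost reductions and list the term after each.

Answer: after 5 steps: λ.0 (λ.λ.0 1)

Working:
  start: (λ.(λ.0) (0 0) 0) (λ.λ.0 1)
  →1  (λ.0) ((λ.λ.0 1) (λ.λ.0 1)) (λ.λ.0 1)
  →2  (λ.λ.0 1) (λ.λ.0 1) (λ.λ.0 1)
  →3  (λ.0 (λ.λ.0 1)) (λ.λ.0 1)
  →4  (λ.λ.0 1) (λ.λ.0 1)
  →5  λ.0 (λ.λ.0 1)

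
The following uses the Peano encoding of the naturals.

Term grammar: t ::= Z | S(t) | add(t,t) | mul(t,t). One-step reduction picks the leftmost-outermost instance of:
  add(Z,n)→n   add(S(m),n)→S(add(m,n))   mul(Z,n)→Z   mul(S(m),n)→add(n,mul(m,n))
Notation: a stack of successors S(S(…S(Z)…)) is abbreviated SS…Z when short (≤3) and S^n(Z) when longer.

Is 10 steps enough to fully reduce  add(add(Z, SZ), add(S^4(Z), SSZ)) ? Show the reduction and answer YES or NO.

Answer: YES — reaches normal form S^7(Z) in 8 ≤ 10 steps

Derivation:
  start: add(add(Z, SZ), add(S^4(Z), SSZ))
  →1  add(SZ, add(S^4(Z), SSZ))
  →2  S(add(Z, add(S^4(Z), SSZ)))
  →3  S(add(S^4(Z), SSZ))
  →4  S(S(add(SSSZ, SSZ)))
  →5  S(S(S(add(SSZ, SSZ))))
  →6  S(S(S(S(add(SZ, SSZ)))))
  →7  S(S(S(S(S(add(Z, SSZ))))))
  →8  S^7(Z)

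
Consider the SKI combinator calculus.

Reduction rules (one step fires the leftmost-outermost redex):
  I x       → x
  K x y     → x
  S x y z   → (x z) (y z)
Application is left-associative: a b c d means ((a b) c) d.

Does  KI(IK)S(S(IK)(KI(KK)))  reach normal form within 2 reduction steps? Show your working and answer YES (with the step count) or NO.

Answer: NO — after 2 steps the term is S(S(IK)(KI(KK))), not yet normal

Derivation:
  start: KI(IK)S(S(IK)(KI(KK)))
  [1] IS(S(IK)(KI(KK)))
  [2] S(S(IK)(KI(KK)))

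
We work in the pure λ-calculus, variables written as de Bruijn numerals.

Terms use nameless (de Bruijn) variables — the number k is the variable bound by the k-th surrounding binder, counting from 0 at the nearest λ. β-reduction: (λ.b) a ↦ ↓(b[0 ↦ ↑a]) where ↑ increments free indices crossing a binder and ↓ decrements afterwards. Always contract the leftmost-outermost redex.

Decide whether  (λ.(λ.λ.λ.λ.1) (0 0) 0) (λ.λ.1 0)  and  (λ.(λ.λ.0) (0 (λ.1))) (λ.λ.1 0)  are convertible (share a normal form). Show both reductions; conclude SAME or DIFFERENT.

Answer: DIFFERENT — A ⇓ λ.λ.1, B ⇓ λ.0

Working:
Term A:
  start: (λ.(λ.λ.λ.λ.1) (0 0) 0) (λ.λ.1 0)
  step 1: (λ.λ.λ.λ.1) ((λ.λ.1 0) (λ.λ.1 0)) (λ.λ.1 0)
  step 2: (λ.λ.λ.1) (λ.λ.1 0)
  step 3: λ.λ.1

Term B:
  start: (λ.(λ.λ.0) (0 (λ.1))) (λ.λ.1 0)
  step 1: (λ.λ.0) ((λ.λ.1 0) (λ.λ.λ.1 0))
  step 2: λ.0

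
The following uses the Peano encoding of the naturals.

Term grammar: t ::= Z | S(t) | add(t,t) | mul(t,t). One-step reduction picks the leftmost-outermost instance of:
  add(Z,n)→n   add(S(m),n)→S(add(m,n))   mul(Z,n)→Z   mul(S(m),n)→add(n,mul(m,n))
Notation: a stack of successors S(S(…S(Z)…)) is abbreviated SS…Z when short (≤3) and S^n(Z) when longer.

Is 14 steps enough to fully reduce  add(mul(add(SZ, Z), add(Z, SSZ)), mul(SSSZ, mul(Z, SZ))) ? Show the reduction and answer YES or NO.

  start: add(mul(add(SZ, Z), add(Z, SSZ)), mul(SSSZ, mul(Z, SZ)))
  step 1: add(mul(S(add(Z, Z)), add(Z, SSZ)), mul(SSSZ, mul(Z, SZ)))
  step 2: add(add(add(Z, SSZ), mul(add(Z, Z), add(Z, SSZ))), mul(SSSZ, mul(Z, SZ)))
  step 3: add(add(SSZ, mul(add(Z, Z), add(Z, SSZ))), mul(SSSZ, mul(Z, SZ)))
  step 4: add(S(add(SZ, mul(add(Z, Z), add(Z, SSZ)))), mul(SSSZ, mul(Z, SZ)))
  step 5: S(add(add(SZ, mul(add(Z, Z), add(Z, SSZ))), mul(SSSZ, mul(Z, SZ))))
  step 6: S(add(S(add(Z, mul(add(Z, Z), add(Z, SSZ)))), mul(SSSZ, mul(Z, SZ))))
  step 7: S(S(add(add(Z, mul(add(Z, Z), add(Z, SSZ))), mul(SSSZ, mul(Z, SZ)))))
  step 8: S(S(add(mul(add(Z, Z), add(Z, SSZ)), mul(SSSZ, mul(Z, SZ)))))
  step 9: S(S(add(mul(Z, add(Z, SSZ)), mul(SSSZ, mul(Z, SZ)))))
  step 10: S(S(add(Z, mul(SSSZ, mul(Z, SZ)))))
  step 11: S(S(mul(SSSZ, mul(Z, SZ))))
  step 12: S(S(add(mul(Z, SZ), mul(SSZ, mul(Z, SZ)))))
  step 13: S(S(add(Z, mul(SSZ, mul(Z, SZ)))))
  step 14: S(S(mul(SSZ, mul(Z, SZ))))

Answer: NO — after 14 steps the term is S(S(mul(SSZ, mul(Z, SZ)))), not yet normal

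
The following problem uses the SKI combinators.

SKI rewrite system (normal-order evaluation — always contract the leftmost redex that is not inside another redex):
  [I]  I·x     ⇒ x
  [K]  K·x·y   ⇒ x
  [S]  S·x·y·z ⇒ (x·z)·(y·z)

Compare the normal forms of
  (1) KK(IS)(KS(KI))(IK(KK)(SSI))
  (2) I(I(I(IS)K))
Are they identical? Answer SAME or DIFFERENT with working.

Answer: DIFFERENT — A ⇓ S, B ⇓ SK

Working:
Term A:
  start: KK(IS)(KS(KI))(IK(KK)(SSI))
  [1] K(KS(KI))(IK(KK)(SSI))
  [2] KS(KI)
  [3] S

Term B:
  start: I(I(I(IS)K))
  [1] I(I(IS)K)
  [2] I(IS)K
  [3] ISK
  [4] SK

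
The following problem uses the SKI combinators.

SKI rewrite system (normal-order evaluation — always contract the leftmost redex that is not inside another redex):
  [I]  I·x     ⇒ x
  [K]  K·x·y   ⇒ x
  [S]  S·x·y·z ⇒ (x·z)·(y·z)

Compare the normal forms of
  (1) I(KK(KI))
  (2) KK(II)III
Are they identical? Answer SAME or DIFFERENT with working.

Term A:
  start: I(KK(KI))
  →1  KK(KI)
  →2  K

Term B:
  start: KK(II)III
  →1  KIII
  →2  II
  →3  I

Answer: DIFFERENT — A ⇓ K, B ⇓ I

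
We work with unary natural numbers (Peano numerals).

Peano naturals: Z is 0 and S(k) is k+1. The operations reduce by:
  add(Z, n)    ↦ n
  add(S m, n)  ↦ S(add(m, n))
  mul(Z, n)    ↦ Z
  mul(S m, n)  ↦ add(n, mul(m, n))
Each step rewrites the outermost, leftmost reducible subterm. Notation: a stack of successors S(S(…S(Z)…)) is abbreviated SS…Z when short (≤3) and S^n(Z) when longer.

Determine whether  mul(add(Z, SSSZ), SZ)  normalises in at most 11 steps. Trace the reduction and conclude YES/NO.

Answer: YES — reaches normal form SSSZ in 11 ≤ 11 steps

Derivation:
  start: mul(add(Z, SSSZ), SZ)
  →1  mul(SSSZ, SZ)
  →2  add(SZ, mul(SSZ, SZ))
  →3  S(add(Z, mul(SSZ, SZ)))
  →4  S(mul(SSZ, SZ))
  →5  S(add(SZ, mul(SZ, SZ)))
  →6  S(S(add(Z, mul(SZ, SZ))))
  →7  S(S(mul(SZ, SZ)))
  →8  S(S(add(SZ, mul(Z, SZ))))
  →9  S(S(S(add(Z, mul(Z, SZ)))))
  →10  S(S(S(mul(Z, SZ))))
  →11  SSSZ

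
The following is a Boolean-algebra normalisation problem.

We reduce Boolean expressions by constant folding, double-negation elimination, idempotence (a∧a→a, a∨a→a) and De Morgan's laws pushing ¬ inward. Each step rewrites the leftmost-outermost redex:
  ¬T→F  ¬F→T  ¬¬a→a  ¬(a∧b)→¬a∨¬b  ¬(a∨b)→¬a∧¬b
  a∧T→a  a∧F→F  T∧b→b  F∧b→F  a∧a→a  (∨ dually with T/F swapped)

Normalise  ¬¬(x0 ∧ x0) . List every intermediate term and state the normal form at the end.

Answer: normal form = x0  (in 2 steps)

Derivation:
  start: ¬¬(x0 ∧ x0)
  [1] x0 ∧ x0
  [2] x0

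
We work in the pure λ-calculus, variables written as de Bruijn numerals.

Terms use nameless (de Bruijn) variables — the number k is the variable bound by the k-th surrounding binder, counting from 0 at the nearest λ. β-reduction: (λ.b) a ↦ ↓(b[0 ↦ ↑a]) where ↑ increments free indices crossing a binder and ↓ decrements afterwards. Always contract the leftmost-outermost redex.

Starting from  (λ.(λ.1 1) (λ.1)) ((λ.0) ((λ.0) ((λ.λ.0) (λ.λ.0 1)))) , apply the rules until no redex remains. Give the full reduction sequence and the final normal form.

Answer: normal form = λ.0  (in 9 steps)

Derivation:
  start: (λ.(λ.1 1) (λ.1)) ((λ.0) ((λ.0) ((λ.λ.0) (λ.λ.0 1))))
  →1  (λ.(λ.0) ((λ.0) ((λ.λ.0) (λ.λ.0 1))) ((λ.0) ((λ.0) ((λ.λ.0) (λ.λ.0 1))))) (λ.(λ.0) ((λ.0) ((λ.λ.0) (λ.λ.0 1))))
  →2  (λ.0) ((λ.0) ((λ.λ.0) (λ.λ.0 1))) ((λ.0) ((λ.0) ((λ.λ.0) (λ.λ.0 1))))
  →3  (λ.0) ((λ.λ.0) (λ.λ.0 1)) ((λ.0) ((λ.0) ((λ.λ.0) (λ.λ.0 1))))
  →4  (λ.λ.0) (λ.λ.0 1) ((λ.0) ((λ.0) ((λ.λ.0) (λ.λ.0 1))))
  →5  (λ.0) ((λ.0) ((λ.0) ((λ.λ.0) (λ.λ.0 1))))
  →6  (λ.0) ((λ.0) ((λ.λ.0) (λ.λ.0 1)))
  →7  (λ.0) ((λ.λ.0) (λ.λ.0 1))
  →8  (λ.λ.0) (λ.λ.0 1)
  →9  λ.0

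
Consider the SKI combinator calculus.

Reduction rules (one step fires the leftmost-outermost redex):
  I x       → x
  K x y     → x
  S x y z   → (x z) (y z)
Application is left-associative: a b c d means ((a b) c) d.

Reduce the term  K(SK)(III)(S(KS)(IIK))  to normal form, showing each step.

Answer: normal form = SK(S(KS)K)  (in 3 steps)

Working:
  start: K(SK)(III)(S(KS)(IIK))
  [1] SK(S(KS)(IIK))
  [2] SK(S(KS)(IK))
  [3] SK(S(KS)K)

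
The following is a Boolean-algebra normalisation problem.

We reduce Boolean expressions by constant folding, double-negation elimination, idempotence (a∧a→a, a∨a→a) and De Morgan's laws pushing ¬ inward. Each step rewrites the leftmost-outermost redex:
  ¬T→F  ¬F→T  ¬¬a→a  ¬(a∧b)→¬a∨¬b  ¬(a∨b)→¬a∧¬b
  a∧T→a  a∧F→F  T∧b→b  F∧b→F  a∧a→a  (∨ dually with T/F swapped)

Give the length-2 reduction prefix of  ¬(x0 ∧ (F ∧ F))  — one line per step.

  start: ¬(x0 ∧ (F ∧ F))
  [1] ¬x0 ∨ ¬(F ∧ F)
  [2] ¬x0 ∨ (¬F ∨ ¬F)

Answer: after 2 steps: ¬x0 ∨ (¬F ∨ ¬F)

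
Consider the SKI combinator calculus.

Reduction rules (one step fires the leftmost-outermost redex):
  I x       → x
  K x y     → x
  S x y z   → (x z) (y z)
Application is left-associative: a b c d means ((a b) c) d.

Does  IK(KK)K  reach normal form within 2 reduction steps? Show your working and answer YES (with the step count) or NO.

Answer: YES — reaches normal form KK in 2 ≤ 2 steps

Working:
  start: IK(KK)K
  →1  K(KK)K
  →2  KK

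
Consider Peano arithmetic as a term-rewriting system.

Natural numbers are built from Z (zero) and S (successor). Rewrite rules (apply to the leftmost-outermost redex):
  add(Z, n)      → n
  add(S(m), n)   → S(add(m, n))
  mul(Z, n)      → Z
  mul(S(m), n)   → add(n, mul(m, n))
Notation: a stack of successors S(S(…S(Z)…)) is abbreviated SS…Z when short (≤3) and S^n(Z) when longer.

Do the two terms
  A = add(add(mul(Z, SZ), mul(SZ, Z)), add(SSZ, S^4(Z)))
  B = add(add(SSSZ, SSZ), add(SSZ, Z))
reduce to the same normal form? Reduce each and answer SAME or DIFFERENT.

Term A:
  start: add(add(mul(Z, SZ), mul(SZ, Z)), add(SSZ, S^4(Z)))
  [1] add(add(Z, mul(SZ, Z)), add(SSZ, S^4(Z)))
  [2] add(mul(SZ, Z), add(SSZ, S^4(Z)))
  [3] add(add(Z, mul(Z, Z)), add(SSZ, S^4(Z)))
  [4] add(mul(Z, Z), add(SSZ, S^4(Z)))
  [5] add(Z, add(SSZ, S^4(Z)))
  [6] add(SSZ, S^4(Z))
  [7] S(add(SZ, S^4(Z)))
  [8] S(S(add(Z, S^4(Z))))
  [9] S^6(Z)

Term B:
  start: add(add(SSSZ, SSZ), add(SSZ, Z))
  [1] add(S(add(SSZ, SSZ)), add(SSZ, Z))
  [2] S(add(add(SSZ, SSZ), add(SSZ, Z)))
  [3] S(add(S(add(SZ, SSZ)), add(SSZ, Z)))
  [4] S(S(add(add(SZ, SSZ), add(SSZ, Z))))
  [5] S(S(add(S(add(Z, SSZ)), add(SSZ, Z))))
  [6] S(S(S(add(add(Z, SSZ), add(SSZ, Z)))))
  [7] S(S(S(add(SSZ, add(SSZ, Z)))))
  [8] S(S(S(S(add(SZ, add(SSZ, Z))))))
  [9] S(S(S(S(S(add(Z, add(SSZ, Z)))))))
  [10] S(S(S(S(S(add(SSZ, Z))))))
  [11] S(S(S(S(S(S(add(SZ, Z)))))))
  [12] S(S(S(S(S(S(S(add(Z, Z))))))))
  [13] S^7(Z)

Answer: DIFFERENT — A ⇓ S^6(Z), B ⇓ S^7(Z)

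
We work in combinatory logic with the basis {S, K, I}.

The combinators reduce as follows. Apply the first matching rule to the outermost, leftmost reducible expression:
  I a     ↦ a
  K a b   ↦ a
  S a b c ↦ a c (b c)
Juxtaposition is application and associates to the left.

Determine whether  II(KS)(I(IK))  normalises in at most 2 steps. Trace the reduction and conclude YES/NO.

  start: II(KS)(I(IK))
  step 1: I(KS)(I(IK))
  step 2: KS(I(IK))

Answer: NO — after 2 steps the term is KS(I(IK)), not yet normal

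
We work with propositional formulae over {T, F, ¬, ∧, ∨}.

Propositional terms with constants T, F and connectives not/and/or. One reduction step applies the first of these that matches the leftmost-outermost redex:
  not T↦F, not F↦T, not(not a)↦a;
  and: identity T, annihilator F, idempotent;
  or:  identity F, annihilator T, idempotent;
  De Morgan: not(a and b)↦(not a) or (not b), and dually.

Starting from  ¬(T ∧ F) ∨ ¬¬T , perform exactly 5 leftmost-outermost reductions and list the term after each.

Answer: after 5 steps: T

Reduction:
  start: ¬(T ∧ F) ∨ ¬¬T
  [1] (¬T ∨ ¬F) ∨ ¬¬T
  [2] (F ∨ ¬F) ∨ ¬¬T
  [3] ¬F ∨ ¬¬T
  [4] T ∨ ¬¬T
  [5] T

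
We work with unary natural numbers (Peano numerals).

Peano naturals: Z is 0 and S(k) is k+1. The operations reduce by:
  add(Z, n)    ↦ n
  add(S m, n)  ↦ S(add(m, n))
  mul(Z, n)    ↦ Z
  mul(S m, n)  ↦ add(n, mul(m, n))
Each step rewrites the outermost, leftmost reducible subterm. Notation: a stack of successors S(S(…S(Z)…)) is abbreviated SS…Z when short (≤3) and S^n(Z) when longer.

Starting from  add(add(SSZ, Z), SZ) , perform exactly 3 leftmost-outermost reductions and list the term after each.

  start: add(add(SSZ, Z), SZ)
  [1] add(S(add(SZ, Z)), SZ)
  [2] S(add(add(SZ, Z), SZ))
  [3] S(add(S(add(Z, Z)), SZ))

Answer: after 3 steps: S(add(S(add(Z, Z)), SZ))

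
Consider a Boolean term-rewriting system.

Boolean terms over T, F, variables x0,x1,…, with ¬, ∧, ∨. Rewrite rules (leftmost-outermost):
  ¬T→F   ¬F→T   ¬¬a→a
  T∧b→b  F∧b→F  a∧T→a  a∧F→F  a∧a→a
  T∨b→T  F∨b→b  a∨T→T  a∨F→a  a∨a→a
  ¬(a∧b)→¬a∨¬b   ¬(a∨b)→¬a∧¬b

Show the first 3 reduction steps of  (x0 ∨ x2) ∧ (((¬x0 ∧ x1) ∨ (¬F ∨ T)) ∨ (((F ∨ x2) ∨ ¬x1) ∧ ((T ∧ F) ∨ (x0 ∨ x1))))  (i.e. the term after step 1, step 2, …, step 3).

  start: (x0 ∨ x2) ∧ (((¬x0 ∧ x1) ∨ (¬F ∨ T)) ∨ (((F ∨ x2) ∨ ¬x1) ∧ ((T ∧ F) ∨ (x0 ∨ x1))))
  →1  (x0 ∨ x2) ∧ (((¬x0 ∧ x1) ∨ T) ∨ (((F ∨ x2) ∨ ¬x1) ∧ ((T ∧ F) ∨ (x0 ∨ x1))))
  →2  (x0 ∨ x2) ∧ (T ∨ (((F ∨ x2) ∨ ¬x1) ∧ ((T ∧ F) ∨ (x0 ∨ x1))))
  →3  (x0 ∨ x2) ∧ T

Answer: after 3 steps: (x0 ∨ x2) ∧ T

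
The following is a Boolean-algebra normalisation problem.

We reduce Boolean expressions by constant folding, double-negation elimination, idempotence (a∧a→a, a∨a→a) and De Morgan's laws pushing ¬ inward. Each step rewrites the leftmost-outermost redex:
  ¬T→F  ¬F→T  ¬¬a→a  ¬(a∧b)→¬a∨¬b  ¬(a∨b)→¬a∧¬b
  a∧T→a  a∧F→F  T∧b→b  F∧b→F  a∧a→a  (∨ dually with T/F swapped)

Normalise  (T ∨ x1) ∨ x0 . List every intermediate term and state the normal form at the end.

Answer: normal form = T  (in 2 steps)

Working:
  start: (T ∨ x1) ∨ x0
  →1  T ∨ x0
  →2  T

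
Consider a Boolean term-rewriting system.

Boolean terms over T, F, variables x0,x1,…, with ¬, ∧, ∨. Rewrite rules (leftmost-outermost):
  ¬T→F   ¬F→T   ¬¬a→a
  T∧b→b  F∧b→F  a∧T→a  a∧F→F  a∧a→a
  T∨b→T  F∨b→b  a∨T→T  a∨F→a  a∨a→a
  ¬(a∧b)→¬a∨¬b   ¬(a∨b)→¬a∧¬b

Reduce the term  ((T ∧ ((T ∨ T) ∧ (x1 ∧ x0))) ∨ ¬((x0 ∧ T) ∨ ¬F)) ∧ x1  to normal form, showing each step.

Answer: normal form = (x1 ∧ x0) ∧ x1  (in 10 steps)

Reduction:
  start: ((T ∧ ((T ∨ T) ∧ (x1 ∧ x0))) ∨ ¬((x0 ∧ T) ∨ ¬F)) ∧ x1
  →1  (((T ∨ T) ∧ (x1 ∧ x0)) ∨ ¬((x0 ∧ T) ∨ ¬F)) ∧ x1
  →2  ((T ∧ (x1 ∧ x0)) ∨ ¬((x0 ∧ T) ∨ ¬F)) ∧ x1
  →3  ((x1 ∧ x0) ∨ ¬((x0 ∧ T) ∨ ¬F)) ∧ x1
  →4  ((x1 ∧ x0) ∨ (¬(x0 ∧ T) ∧ ¬¬F)) ∧ x1
  →5  ((x1 ∧ x0) ∨ ((¬x0 ∨ ¬T) ∧ ¬¬F)) ∧ x1
  →6  ((x1 ∧ x0) ∨ ((¬x0 ∨ F) ∧ ¬¬F)) ∧ x1
  →7  ((x1 ∧ x0) ∨ (¬x0 ∧ ¬¬F)) ∧ x1
  →8  ((x1 ∧ x0) ∨ (¬x0 ∧ F)) ∧ x1
  →9  ((x1 ∧ x0) ∨ F) ∧ x1
  →10  (x1 ∧ x0) ∧ x1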